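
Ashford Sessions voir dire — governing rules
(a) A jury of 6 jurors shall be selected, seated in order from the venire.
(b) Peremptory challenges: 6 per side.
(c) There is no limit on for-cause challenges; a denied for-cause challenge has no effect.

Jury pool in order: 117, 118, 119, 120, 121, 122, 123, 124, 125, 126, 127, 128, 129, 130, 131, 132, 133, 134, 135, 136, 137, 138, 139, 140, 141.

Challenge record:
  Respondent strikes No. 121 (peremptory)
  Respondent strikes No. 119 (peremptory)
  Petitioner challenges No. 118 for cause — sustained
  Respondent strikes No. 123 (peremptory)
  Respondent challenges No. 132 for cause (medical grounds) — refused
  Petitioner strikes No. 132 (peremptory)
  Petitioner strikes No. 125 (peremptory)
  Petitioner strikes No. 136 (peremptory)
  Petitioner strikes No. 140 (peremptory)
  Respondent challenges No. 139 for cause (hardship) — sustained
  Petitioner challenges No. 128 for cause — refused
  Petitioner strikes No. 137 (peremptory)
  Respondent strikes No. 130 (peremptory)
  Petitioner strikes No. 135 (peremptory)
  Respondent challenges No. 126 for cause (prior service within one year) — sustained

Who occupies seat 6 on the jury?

128

Removed: #118, #119, #121, #123, #125, #126, #130, #132, #135, #136, #137, #139, #140. (#128 stays — for-cause denied.)
Filling seats in venire order through position 6: #117, #120, #122, #124, #127, #128.
So seat 6 is #128.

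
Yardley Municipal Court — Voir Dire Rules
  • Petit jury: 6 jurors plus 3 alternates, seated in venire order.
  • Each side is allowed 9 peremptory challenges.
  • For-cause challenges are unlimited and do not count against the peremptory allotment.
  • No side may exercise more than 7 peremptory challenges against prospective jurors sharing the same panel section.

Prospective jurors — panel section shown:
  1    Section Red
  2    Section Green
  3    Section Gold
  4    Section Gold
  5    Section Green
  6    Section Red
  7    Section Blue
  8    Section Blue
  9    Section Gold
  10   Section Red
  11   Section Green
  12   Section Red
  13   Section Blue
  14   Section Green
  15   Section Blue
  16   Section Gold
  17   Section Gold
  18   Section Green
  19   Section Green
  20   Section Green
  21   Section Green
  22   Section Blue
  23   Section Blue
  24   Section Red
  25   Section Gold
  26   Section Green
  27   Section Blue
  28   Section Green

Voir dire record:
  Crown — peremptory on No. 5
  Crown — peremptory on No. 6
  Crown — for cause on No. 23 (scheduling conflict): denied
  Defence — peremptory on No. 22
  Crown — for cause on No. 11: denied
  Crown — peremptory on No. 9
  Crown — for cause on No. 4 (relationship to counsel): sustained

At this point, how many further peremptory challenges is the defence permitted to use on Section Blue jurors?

Defence peremptories so far: #22 — 1 of 9 used, 8 left overall.
Against Section Blue: #22 — 1 used; per-section cap 7 leaves 6.
Binding limit: min(8, 6) = 6.

6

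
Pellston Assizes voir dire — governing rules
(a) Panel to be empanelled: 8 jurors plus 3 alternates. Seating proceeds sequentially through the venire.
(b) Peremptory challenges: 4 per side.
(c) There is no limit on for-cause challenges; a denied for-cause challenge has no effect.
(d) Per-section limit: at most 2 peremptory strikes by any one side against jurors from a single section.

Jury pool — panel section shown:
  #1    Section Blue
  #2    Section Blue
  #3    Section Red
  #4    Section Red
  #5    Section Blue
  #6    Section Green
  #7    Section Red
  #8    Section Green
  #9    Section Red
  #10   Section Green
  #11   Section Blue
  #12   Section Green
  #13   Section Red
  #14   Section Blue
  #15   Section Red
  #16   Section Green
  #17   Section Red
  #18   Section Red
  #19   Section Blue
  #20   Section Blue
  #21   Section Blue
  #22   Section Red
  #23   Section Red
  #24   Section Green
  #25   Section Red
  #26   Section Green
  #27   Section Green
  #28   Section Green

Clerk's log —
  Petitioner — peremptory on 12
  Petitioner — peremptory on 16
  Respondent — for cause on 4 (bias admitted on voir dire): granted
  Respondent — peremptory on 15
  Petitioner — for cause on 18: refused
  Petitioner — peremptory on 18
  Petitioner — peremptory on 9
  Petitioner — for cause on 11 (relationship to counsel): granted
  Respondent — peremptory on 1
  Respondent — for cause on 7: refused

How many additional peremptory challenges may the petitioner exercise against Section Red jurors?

0

Petitioner peremptories so far: #12, #16, #18, #9 — 4 of 4 used, 0 left overall.
Against Section Red: #18, #9 — 2 used; per-section cap 2 leaves 0.
Binding limit: min(0, 0) = 0.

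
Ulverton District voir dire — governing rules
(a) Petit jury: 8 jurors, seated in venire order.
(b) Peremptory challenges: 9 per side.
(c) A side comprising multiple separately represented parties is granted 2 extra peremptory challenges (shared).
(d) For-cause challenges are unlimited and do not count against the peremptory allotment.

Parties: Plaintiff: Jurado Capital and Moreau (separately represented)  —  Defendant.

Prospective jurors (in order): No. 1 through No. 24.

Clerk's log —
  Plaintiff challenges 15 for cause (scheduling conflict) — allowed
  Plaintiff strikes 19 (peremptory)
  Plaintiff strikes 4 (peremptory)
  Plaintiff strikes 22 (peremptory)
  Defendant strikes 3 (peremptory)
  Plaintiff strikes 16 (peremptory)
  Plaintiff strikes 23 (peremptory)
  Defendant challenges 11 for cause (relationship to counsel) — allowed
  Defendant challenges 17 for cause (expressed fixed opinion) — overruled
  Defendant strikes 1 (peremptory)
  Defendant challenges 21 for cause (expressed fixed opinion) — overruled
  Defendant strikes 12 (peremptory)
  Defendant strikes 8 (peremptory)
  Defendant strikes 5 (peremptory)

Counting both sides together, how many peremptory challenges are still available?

Plaintiff allotment: 9 base + 2 multi-party = 11. Defendant allotment: 9.
Plaintiff peremptories used: #19, #4, #22, #16, #23 — 5 (the for-cause on #15 doesn't count).
Defendant peremptories used: #3, #1, #12, #8, #5 — 5 (for-cause on #11, #17, #21 don't count).
Remaining: (11 − 5) + (9 − 5) = 10.

10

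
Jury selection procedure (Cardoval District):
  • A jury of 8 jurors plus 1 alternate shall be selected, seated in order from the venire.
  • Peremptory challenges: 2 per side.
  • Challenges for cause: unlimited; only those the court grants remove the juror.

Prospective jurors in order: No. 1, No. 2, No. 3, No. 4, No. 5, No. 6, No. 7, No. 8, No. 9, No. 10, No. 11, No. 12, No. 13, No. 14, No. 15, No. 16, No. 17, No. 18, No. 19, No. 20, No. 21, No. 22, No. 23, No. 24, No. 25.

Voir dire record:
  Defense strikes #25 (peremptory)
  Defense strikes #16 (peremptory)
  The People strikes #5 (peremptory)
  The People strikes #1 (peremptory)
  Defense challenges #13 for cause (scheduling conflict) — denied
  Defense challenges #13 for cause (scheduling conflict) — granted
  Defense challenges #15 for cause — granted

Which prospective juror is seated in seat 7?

9

Removed: #1, #5, #13, #15, #16, #25.
Seating in order: seats 1–8 → #2, #3, #4, #6, #7, #8, #9, #10; alternates → #11.
So seat 7 is #9.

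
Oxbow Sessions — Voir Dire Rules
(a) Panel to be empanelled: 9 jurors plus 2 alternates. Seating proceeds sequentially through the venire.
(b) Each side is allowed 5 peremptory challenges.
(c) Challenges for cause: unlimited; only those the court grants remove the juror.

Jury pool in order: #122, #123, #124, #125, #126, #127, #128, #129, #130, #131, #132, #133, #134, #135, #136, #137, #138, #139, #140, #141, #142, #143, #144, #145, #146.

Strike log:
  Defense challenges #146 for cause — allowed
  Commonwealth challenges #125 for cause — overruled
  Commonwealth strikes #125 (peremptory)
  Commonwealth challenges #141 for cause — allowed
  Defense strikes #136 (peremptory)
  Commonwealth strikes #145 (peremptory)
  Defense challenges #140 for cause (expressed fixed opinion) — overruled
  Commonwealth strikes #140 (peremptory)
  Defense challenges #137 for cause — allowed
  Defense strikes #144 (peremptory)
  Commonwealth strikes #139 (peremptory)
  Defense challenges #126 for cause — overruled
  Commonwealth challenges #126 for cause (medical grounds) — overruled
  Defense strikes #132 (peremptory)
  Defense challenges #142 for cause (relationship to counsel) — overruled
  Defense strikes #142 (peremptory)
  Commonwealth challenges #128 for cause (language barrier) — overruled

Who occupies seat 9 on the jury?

Removed: #125, #132, #136, #137, #139, #140, #141, #142, #144, #145, #146. (#126, #128 stay — for-cause denied.)
Seating in order: seats 1–9 → #122, #123, #124, #126, #127, #128, #129, #130, #131; alternates → #133, #134.
So seat 9 is #131.

131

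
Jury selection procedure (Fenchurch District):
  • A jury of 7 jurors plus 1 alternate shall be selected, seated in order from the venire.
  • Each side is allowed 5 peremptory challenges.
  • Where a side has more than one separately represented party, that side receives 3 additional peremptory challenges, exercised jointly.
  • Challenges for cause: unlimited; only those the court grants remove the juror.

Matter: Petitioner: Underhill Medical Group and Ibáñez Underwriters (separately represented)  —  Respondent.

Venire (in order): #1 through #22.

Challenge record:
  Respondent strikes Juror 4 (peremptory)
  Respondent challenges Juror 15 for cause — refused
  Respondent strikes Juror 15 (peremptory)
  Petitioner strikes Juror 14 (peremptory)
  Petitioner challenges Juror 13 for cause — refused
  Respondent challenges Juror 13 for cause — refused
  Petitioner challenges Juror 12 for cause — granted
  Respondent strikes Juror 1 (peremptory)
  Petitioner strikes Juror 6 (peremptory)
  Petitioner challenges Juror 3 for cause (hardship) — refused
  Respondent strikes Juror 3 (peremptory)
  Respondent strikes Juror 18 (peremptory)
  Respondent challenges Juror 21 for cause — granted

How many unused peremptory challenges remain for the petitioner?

Petitioner allotment: 5 base + 3 multi-party = 8.
Petitioner peremptories used: #14, #6 — 2 (for-cause on #13, #12, #3 don't count).
Remaining: 8 − 2 = 6.

6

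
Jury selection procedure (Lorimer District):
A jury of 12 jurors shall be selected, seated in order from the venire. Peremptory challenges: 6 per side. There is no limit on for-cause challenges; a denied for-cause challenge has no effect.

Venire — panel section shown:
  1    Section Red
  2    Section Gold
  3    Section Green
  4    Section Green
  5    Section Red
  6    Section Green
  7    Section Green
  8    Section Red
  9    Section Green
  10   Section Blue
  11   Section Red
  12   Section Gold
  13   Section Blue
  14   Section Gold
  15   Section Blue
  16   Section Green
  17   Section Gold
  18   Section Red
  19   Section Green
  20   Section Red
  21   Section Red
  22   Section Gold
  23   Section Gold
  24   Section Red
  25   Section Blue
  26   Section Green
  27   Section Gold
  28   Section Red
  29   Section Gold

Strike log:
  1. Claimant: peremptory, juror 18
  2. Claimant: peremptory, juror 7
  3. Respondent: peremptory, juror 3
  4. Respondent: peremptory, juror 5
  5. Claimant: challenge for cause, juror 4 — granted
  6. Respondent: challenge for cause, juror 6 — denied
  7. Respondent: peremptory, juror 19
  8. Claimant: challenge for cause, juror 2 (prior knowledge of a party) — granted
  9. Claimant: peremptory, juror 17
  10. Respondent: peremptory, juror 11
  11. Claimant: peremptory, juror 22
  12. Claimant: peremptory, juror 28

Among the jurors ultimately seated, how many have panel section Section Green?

3

Removed: #2, #3, #4, #5, #7, #11, #17, #18, #19, #22, #28.
Seated jurors 1–12: #1, #6, #8, #9, #10, #12, #13, #14, #15, #16, #20, #21.
Of those, in Section Green: #6, #9, #16 → 3.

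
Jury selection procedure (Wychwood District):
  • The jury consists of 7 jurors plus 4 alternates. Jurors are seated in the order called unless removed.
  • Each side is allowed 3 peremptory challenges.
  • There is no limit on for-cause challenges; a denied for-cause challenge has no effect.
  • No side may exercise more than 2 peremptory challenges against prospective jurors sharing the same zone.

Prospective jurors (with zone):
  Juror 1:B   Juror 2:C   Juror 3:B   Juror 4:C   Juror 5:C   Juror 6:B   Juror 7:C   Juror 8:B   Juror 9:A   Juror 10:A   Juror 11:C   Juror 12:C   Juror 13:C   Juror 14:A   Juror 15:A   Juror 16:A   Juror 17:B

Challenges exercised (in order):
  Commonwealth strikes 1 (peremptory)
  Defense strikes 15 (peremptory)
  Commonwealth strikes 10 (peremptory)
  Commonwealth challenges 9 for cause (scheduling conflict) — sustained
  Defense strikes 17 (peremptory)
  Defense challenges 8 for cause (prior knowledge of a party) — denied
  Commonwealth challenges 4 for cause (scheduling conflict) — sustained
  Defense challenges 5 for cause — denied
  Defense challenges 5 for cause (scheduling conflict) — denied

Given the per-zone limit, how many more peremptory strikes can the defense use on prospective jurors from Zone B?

Defense peremptories so far: #15, #17 — 2 of 3 used, 1 left overall.
Against Zone B: #17 — 1 used; per-zone cap 2 leaves 1.
Binding limit: min(1, 1) = 1.

1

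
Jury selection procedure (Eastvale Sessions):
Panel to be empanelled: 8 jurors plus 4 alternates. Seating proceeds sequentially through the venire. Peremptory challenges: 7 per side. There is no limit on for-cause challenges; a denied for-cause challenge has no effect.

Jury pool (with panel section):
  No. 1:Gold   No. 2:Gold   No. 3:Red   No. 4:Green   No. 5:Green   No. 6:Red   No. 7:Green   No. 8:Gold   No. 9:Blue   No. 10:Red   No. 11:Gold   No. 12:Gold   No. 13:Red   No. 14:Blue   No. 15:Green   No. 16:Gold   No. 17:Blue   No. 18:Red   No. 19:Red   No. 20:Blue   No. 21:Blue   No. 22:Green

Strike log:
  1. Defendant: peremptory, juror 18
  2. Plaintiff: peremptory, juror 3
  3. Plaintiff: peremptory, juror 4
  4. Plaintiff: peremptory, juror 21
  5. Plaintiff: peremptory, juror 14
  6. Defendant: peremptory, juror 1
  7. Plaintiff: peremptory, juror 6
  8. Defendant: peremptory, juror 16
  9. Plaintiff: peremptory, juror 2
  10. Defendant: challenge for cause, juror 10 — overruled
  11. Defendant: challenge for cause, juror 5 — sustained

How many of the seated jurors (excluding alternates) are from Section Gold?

Removed: #1, #2, #3, #4, #5, #6, #14, #16, #18, #21.
Seated jurors 1–8: #7, #8, #9, #10, #11, #12, #13, #15 (alternates #17, #19, #20, #22 not counted).
Of those, in Section Gold: #8, #11, #12 → 3.

3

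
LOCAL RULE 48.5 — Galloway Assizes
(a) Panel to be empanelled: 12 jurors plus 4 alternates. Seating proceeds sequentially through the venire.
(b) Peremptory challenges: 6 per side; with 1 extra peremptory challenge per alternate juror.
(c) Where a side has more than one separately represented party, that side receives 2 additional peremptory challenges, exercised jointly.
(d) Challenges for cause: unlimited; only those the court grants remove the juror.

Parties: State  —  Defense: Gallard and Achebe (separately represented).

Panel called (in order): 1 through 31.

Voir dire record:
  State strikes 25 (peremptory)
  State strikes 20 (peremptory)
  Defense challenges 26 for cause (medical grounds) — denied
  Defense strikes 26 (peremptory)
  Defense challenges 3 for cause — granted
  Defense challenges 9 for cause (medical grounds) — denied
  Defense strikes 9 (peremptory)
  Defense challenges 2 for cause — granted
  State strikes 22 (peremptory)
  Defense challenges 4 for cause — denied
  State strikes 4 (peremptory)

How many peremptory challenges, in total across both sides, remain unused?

State allotment: 6 base + 1 × 4 alternates = 10. Defense allotment: 6 base + 1 × 4 alternates + 2 multi-party = 12.
State peremptories used: #25, #20, #22, #4 — 4.
Defense peremptories used: #26, #9 — 2 (for-cause on #26, #3, #9, #2, #4 don't count).
Remaining: (10 − 4) + (12 − 2) = 16.

16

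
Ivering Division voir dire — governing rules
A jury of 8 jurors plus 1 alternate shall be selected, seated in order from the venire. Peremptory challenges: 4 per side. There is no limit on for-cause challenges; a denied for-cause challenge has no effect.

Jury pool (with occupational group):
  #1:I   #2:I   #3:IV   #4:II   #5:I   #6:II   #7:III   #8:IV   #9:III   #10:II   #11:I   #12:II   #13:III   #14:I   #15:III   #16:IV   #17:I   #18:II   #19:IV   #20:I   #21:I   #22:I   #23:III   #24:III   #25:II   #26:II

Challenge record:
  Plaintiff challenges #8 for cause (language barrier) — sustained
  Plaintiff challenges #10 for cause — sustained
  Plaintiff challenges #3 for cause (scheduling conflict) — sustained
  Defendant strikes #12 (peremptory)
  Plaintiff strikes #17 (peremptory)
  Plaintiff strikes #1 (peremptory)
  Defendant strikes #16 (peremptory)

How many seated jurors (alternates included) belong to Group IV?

0

Removed: #1, #3, #8, #10, #12, #16, #17.
Seated (9 incl. alternates): #2, #4, #5, #6, #7, #9, #11, #13, #14.
None of those are in Group IV → 0.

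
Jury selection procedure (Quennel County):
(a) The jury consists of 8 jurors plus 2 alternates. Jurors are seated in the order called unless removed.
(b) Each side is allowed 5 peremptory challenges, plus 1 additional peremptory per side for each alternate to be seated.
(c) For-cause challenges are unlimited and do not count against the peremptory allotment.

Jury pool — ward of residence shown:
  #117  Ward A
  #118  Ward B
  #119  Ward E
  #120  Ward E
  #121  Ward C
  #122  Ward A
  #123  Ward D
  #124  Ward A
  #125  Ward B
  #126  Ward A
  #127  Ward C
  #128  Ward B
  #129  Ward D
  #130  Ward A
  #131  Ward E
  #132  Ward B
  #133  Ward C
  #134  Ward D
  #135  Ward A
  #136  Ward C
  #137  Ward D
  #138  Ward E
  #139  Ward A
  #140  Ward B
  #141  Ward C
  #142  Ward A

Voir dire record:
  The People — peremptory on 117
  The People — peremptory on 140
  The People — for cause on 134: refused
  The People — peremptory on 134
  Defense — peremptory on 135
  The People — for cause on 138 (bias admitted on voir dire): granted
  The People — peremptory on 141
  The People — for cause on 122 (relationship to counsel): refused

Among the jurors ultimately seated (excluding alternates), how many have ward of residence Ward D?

1

Removed: #117, #134, #135, #138, #140, #141.
Seated jurors 1–8: #118, #119, #120, #121, #122, #123, #124, #125 (alternates #126, #127 not counted).
Of those, in Ward D: #123 → 1.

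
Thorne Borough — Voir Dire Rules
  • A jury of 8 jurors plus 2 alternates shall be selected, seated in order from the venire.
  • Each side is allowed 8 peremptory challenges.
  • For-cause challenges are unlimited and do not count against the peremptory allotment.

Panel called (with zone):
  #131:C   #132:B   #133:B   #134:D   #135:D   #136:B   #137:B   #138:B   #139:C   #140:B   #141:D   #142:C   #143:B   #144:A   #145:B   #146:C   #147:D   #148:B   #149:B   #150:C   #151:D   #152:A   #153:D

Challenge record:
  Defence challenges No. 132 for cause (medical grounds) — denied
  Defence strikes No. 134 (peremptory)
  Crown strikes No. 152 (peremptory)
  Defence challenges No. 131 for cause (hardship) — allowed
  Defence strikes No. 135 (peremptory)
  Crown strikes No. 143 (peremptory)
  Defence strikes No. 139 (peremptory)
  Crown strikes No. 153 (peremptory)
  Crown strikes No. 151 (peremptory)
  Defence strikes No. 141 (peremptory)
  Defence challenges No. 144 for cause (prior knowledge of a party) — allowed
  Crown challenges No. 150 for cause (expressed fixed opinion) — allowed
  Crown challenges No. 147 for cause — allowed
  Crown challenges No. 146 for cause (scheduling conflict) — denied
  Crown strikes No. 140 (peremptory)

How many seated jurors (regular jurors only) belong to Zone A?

0

Removed: #131, #134, #135, #139, #140, #141, #143, #144, #147, #150, #151, #152, #153.
Seated jurors 1–8: #132, #133, #136, #137, #138, #142, #145, #146 (alternates #148, #149 not counted).
None of those are in Zone A → 0.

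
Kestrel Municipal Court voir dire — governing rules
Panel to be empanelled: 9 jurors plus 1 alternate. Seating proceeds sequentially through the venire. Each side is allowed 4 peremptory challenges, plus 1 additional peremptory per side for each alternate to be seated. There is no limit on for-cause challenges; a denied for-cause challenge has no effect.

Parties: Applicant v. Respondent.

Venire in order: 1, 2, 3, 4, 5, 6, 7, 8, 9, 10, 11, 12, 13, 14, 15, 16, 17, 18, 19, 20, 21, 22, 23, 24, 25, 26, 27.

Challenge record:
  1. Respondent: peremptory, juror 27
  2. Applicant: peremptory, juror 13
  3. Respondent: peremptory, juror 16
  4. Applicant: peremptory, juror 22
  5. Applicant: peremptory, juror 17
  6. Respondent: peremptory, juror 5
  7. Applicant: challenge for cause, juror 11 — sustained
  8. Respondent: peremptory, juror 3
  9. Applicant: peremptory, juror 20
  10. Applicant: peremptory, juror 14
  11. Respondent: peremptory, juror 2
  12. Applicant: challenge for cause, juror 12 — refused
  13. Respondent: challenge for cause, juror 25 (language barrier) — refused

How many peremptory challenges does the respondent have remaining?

Respondent allotment: 4 base + 1 × 1 alternate = 5.
Respondent peremptories used: #27, #16, #5, #3, #2 — 5 (the for-cause on #25 doesn't count).
Remaining: 5 − 5 = 0.

0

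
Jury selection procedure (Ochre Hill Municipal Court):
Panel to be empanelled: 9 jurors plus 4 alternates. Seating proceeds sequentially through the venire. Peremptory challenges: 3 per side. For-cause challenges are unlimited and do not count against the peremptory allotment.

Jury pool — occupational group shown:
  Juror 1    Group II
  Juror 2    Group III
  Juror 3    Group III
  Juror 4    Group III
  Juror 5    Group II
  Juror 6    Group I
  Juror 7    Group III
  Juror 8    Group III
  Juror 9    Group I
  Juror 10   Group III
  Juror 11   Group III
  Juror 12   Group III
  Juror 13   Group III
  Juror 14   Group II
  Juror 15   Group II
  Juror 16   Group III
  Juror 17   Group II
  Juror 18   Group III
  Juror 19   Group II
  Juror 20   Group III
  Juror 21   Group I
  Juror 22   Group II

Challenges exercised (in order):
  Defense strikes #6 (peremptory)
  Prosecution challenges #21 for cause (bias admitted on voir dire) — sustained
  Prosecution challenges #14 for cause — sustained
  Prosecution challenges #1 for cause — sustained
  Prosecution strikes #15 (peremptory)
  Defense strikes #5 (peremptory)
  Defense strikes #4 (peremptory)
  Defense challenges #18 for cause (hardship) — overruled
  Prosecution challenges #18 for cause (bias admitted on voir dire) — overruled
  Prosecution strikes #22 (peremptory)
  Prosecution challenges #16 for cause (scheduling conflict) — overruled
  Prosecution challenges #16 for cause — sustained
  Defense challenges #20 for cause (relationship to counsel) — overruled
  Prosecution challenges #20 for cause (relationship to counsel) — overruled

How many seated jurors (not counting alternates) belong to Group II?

Removed: #1, #4, #5, #6, #14, #15, #16, #21, #22.
Seated jurors 1–9: #2, #3, #7, #8, #9, #10, #11, #12, #13 (alternates #17, #18, #19, #20 not counted).
None of those are in Group II → 0.

0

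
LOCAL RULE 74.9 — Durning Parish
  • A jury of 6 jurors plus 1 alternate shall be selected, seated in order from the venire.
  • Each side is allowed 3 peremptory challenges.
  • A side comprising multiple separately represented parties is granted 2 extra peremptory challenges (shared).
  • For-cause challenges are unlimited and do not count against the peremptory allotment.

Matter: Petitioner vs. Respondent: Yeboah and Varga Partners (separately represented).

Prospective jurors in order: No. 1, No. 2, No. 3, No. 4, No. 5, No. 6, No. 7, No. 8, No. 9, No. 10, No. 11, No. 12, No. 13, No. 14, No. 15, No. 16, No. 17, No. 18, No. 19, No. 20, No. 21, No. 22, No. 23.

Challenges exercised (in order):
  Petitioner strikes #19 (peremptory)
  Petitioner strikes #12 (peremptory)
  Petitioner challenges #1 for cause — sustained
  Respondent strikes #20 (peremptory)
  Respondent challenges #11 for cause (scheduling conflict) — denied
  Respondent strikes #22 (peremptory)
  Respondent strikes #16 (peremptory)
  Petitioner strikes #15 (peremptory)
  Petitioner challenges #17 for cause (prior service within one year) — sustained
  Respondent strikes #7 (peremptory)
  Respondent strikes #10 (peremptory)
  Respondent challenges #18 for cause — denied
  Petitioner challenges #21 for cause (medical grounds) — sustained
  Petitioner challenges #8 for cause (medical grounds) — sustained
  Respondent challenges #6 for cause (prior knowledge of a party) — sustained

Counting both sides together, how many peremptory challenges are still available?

Petitioner allotment: 3. Respondent allotment: 3 base + 2 multi-party = 5.
Petitioner peremptories used: #19, #12, #15 — 3 (for-cause on #1, #17, #21, #8 don't count).
Respondent peremptories used: #20, #22, #16, #7, #10 — 5 (for-cause on #11, #18, #6 don't count).
Remaining: (3 − 3) + (5 − 5) = 0.

0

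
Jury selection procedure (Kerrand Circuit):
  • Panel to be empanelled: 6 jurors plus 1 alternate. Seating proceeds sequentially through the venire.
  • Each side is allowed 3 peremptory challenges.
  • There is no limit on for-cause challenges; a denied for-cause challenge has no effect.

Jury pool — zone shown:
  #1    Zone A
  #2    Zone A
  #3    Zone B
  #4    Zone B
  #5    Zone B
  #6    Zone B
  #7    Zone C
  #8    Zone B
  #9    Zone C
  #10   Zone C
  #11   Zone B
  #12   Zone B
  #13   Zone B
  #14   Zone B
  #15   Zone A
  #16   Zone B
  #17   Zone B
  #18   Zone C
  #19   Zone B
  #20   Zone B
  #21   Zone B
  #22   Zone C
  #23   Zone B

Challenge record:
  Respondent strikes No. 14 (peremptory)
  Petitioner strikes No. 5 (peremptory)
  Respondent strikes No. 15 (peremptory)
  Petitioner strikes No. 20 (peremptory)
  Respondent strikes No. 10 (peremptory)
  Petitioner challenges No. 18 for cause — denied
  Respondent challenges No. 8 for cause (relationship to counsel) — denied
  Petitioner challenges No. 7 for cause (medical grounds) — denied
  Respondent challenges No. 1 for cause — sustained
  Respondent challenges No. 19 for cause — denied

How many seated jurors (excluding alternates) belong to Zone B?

Removed: #1, #5, #10, #14, #15, #20.
Seated jurors 1–6: #2, #3, #4, #6, #7, #8 (alternates #9 not counted).
Of those, in Zone B: #3, #4, #6, #8 → 4.

4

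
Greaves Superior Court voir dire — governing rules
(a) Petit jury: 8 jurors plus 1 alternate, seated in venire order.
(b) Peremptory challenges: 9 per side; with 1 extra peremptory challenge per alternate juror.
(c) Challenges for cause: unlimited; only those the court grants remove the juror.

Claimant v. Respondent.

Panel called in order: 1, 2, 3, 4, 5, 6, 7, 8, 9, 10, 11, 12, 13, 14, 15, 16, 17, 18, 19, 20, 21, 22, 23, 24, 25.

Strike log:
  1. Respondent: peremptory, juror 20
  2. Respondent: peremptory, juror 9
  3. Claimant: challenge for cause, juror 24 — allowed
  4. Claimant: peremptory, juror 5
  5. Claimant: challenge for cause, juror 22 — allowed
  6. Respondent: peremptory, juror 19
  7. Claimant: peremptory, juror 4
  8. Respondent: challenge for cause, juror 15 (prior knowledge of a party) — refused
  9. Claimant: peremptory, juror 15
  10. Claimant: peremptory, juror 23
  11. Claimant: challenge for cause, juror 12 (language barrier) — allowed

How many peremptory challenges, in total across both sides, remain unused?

Claimant allotment: 9 base + 1 × 1 alternate = 10. Respondent allotment: 9 base + 1 × 1 alternate = 10.
Claimant peremptories used: #5, #4, #15, #23 — 4 (for-cause on #24, #22, #12 don't count).
Respondent peremptories used: #20, #9, #19 — 3 (the for-cause on #15 doesn't count).
Remaining: (10 − 4) + (10 − 3) = 13.

13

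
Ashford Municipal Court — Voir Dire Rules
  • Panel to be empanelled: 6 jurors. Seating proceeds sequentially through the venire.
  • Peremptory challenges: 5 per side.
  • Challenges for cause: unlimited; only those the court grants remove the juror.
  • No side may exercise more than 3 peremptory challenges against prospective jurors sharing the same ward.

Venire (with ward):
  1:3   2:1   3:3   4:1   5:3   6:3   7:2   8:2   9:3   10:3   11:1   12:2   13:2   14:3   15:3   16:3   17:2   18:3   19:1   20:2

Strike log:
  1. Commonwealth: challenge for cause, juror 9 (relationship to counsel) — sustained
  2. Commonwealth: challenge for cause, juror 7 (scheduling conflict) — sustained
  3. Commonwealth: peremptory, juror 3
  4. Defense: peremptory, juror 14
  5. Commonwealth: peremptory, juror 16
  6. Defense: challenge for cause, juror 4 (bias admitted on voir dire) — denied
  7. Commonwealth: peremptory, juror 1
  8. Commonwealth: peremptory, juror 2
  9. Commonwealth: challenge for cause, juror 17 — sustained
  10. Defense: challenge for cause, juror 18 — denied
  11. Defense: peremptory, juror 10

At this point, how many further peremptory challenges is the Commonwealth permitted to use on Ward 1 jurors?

Commonwealth peremptories so far: #3, #16, #1, #2 — 4 of 5 used, 1 left overall.
Against Ward 1: #2 — 1 used; per-ward cap 3 leaves 2.
Binding limit: min(1, 2) = 1.

1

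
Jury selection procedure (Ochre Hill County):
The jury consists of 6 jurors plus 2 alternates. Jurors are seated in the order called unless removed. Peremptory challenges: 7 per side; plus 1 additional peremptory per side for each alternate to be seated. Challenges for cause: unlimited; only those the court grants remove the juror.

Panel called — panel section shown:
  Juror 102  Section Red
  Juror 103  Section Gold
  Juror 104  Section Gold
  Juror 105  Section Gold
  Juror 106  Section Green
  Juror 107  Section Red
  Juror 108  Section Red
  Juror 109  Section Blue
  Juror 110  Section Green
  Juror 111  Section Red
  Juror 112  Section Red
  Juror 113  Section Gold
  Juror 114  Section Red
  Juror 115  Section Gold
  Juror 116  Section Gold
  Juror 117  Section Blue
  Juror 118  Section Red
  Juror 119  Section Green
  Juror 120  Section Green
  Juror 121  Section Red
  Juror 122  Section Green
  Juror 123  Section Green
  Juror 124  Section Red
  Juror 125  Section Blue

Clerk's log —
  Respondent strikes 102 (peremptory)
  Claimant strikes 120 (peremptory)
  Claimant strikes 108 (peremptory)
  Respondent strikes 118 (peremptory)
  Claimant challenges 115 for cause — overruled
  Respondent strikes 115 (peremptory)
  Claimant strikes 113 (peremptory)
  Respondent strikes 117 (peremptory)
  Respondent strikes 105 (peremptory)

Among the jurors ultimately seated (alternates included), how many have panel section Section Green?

2

Removed: #102, #105, #108, #113, #115, #117, #118, #120.
Seated (8 incl. alternates): #103, #104, #106, #107, #109, #110, #111, #112.
Of those, in Section Green: #106, #110 → 2.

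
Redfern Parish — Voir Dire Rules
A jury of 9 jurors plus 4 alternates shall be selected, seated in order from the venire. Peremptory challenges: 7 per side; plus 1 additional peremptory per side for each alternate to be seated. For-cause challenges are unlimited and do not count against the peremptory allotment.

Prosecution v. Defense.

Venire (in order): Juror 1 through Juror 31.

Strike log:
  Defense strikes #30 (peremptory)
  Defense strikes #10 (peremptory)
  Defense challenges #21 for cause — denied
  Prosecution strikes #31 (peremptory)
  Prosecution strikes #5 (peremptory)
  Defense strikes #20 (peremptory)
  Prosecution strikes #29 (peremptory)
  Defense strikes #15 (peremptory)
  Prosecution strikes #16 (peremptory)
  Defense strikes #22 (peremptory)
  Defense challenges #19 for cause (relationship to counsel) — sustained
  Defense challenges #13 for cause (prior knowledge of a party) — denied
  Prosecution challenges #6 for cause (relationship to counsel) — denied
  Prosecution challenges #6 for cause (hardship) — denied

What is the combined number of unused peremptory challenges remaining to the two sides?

Prosecution allotment: 7 base + 1 × 4 alternates = 11. Defense allotment: 7 base + 1 × 4 alternates = 11.
Prosecution peremptories used: #31, #5, #29, #16 — 4 (for-cause on #6, #6 don't count).
Defense peremptories used: #30, #10, #20, #15, #22 — 5 (for-cause on #21, #19, #13 don't count).
Remaining: (11 − 4) + (11 − 5) = 13.

13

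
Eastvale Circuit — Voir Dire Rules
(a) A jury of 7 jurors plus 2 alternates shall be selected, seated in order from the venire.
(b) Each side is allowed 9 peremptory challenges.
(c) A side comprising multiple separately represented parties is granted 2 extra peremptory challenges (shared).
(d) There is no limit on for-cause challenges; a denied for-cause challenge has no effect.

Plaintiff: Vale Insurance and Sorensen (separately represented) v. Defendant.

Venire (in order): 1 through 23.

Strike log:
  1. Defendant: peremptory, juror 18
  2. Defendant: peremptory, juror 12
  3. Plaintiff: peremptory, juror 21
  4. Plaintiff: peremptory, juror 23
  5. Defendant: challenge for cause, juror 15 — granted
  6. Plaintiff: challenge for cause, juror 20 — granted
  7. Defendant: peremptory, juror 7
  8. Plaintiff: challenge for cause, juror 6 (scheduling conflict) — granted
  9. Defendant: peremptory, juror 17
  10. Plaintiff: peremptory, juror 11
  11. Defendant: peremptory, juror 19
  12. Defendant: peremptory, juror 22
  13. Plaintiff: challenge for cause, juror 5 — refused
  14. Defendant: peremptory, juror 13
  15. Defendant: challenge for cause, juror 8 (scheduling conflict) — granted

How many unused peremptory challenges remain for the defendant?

2

Defendant allotment: 9.
Defendant peremptories used: #18, #12, #7, #17, #19, #22, #13 — 7 (for-cause on #15, #8 don't count).
Remaining: 9 − 7 = 2.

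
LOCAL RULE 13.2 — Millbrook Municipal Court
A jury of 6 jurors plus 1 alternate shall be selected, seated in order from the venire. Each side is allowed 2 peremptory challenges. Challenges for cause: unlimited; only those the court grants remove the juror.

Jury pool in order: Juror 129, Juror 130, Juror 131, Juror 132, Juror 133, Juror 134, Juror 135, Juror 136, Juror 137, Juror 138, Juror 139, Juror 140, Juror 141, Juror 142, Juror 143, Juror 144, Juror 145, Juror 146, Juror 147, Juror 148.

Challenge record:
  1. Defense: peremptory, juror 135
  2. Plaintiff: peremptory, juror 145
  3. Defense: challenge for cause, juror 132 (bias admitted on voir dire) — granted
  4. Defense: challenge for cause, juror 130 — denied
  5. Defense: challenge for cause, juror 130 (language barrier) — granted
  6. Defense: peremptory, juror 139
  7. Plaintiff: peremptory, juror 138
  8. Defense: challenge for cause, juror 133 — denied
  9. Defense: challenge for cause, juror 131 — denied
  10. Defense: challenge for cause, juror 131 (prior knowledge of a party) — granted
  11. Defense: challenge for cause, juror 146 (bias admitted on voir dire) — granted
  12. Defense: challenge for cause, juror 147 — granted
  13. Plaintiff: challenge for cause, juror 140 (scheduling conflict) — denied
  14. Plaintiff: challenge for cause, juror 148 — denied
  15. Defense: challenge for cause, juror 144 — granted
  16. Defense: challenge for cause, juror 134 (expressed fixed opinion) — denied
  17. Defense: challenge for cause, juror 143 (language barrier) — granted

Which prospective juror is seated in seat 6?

Removed: #130, #131, #132, #135, #138, #139, #143, #144, #145, #146, #147. (#133, #134, #140, #148 stay — for-cause denied.)
Seating in order: seats 1–6 → #129, #133, #134, #136, #137, #140; alternates → #141.
So seat 6 is #140.

140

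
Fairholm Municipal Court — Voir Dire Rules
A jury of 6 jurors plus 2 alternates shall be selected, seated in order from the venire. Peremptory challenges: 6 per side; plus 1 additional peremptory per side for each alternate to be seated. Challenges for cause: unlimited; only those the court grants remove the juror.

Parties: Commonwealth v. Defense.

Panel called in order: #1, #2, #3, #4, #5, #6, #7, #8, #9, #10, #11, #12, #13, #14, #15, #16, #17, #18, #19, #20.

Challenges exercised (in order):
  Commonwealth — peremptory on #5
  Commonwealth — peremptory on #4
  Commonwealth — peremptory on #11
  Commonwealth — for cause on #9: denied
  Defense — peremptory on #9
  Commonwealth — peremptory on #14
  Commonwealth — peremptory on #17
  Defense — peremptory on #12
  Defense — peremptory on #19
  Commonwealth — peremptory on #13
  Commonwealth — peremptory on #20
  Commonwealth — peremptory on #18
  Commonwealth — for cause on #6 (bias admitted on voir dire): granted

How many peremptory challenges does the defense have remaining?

5

Defense allotment: 6 base + 1 × 2 alternates = 8.
Defense peremptories used: #9, #12, #19 — 3.
Remaining: 8 − 3 = 5.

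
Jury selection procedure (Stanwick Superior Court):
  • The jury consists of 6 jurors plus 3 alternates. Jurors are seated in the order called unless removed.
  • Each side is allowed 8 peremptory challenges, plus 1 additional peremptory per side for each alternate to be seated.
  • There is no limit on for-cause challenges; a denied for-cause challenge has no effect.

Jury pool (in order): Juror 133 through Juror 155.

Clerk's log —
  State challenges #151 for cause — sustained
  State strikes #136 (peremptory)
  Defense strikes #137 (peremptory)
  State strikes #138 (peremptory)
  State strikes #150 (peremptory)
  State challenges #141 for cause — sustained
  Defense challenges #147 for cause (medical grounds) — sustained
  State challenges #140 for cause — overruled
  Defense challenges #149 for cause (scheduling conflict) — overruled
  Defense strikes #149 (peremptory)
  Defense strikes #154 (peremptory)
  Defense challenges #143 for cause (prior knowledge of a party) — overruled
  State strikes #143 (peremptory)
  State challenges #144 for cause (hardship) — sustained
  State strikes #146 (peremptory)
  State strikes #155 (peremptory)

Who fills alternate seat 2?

148

Removed: #136, #137, #138, #141, #143, #144, #146, #147, #149, #150, #151, #154, #155. (#140 stays — for-cause denied.)
Seating in order: seats 1–6 → #133, #134, #135, #139, #140, #142; alternates → #145, #148, #152.
So alternate 2 is #148.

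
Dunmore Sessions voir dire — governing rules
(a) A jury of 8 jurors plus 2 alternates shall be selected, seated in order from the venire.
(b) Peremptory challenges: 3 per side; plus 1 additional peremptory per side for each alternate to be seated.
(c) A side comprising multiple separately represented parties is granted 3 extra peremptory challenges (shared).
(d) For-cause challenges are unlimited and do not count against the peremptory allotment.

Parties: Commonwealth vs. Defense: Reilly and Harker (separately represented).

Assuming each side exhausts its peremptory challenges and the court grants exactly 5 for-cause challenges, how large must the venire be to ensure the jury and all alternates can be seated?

Seats to fill: 8 + 2 alternates = 10.
Peremptories — Commonwealth: 3 + 1×2 = 5; Defense: 3 + 1×2 + 3 = 8; total 13.
For-cause removals: 5.
Minimum venire: 10 + 13 + 5 = 28.

28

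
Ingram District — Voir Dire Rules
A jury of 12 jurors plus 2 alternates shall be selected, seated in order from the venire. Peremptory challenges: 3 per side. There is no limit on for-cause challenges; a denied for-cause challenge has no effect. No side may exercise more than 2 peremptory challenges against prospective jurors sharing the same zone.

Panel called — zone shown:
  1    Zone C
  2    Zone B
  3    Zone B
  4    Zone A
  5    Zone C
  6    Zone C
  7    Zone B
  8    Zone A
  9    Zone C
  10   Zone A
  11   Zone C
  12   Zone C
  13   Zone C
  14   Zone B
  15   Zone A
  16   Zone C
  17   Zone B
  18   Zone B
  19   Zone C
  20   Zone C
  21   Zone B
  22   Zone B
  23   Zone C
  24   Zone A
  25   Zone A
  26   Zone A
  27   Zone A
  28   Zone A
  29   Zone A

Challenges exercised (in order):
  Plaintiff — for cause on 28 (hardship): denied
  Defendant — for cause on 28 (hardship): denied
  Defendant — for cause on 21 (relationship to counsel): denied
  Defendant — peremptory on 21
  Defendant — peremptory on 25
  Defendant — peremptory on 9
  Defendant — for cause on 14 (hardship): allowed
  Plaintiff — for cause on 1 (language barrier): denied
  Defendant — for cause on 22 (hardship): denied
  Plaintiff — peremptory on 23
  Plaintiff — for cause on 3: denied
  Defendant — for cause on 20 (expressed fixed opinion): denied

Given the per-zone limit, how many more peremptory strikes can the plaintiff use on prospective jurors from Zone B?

2

Plaintiff peremptories so far: #23 — 1 of 3 used, 2 left overall.
Against Zone B: none yet — per-zone cap 2 leaves 2.
Binding limit: min(2, 2) = 2.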